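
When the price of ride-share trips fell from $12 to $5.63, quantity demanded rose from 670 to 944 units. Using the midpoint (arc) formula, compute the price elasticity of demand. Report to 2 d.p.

ΔQ = 944 − 670 = 274; ΔP = 5.63 − 12 = -6.37.
Midpoints: P̄ = 8.81, Q̄ = 807.0.
ε = (ΔQ/ΔP)(P̄/Q̄) = (274/-6.37)(8.81/807.0).

-0.47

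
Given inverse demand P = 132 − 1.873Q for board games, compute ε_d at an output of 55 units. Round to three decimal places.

At Q = 55, P = 132 − 1.873(55) = 28.98.
dP/dQ = −1.873, so dQ/dP = 1/(−1.873) = -0.534.
ε = (dQ/dP)(P/Q) = (-0.534)(28.98/55).

-0.281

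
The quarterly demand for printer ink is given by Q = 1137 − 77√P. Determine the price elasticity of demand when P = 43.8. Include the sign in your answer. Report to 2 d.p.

-0.41

At P = 43.8, Q = 627.402.
dQ/dP = −77/(2√P) = -5.817.
ε = (dQ/dP)(P/Q) = (-5.817)(43.8/627.402).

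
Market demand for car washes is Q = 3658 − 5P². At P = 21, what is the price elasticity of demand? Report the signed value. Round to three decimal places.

-3.035

At P = 21, Q = 1453.
dQ/dP = −10P = -210.
ε = (dQ/dP)(P/Q) = (-210)(21/1453).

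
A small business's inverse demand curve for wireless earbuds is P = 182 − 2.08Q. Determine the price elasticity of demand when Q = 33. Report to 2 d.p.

At Q = 33, P = 182 − 2.08(33) = 113.36.
dP/dQ = −2.08, so dQ/dP = 1/(−2.08) = -0.481.
ε = (dQ/dP)(P/Q) = (-0.481)(113.36/33).

-1.65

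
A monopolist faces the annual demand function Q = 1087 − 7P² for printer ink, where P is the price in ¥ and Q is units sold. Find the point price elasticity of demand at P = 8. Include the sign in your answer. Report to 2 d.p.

-1.40

At P = 8, Q = 639.
dQ/dP = −14P = -112.
ε = (dQ/dP)(P/Q) = (-112)(8/639).
|ε| > 1, so demand is elastic at this price.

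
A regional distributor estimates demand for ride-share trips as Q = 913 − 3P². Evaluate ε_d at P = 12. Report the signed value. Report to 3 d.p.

-1.796

At P = 12, Q = 481.
dQ/dP = −6P = -72.
ε = (dQ/dP)(P/Q) = (-72)(12/481).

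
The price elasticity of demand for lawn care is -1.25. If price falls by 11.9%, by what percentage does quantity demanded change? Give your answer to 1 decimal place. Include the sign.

%ΔQ ≈ ε × %ΔP = (-1.25)(-11.9%) = 14.88%.

14.9%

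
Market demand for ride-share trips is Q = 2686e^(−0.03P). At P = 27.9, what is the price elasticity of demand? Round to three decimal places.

-0.837

At P = 27.9, Q = 1163.058.
dQ/dP = −0.03·2686e^(−0.03P) = −0.03Q = -34.892.
ε = (dQ/dP)(P/Q) = (-34.892)(27.9/1163.058).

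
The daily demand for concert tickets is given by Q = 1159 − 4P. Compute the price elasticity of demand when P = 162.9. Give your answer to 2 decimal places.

-1.28

At P = 162.9, Q = 507.400.
dQ/dP = −4.
ε = (dQ/dP)(P/Q) = (-4)(162.9/507.400).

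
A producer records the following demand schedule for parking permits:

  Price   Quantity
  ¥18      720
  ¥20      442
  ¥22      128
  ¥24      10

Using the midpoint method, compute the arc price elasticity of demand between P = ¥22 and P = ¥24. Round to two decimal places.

-19.67

At P = 22, Q = 128; at P = 24, Q = 10.
ΔQ = -118, ΔP = 2. Midpoints: P̄ = 23.00, Q̄ = 69.0.
ε = (ΔQ/ΔP)(P̄/Q̄) = (-118/2)(23.00/69.0).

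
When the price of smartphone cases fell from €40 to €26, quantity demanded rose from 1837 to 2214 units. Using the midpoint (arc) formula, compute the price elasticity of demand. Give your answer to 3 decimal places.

-0.439

ΔQ = 2214 − 1837 = 377; ΔP = 26 − 40 = -14.
Midpoints: P̄ = 33.00, Q̄ = 2025.5.
ε = (ΔQ/ΔP)(P̄/Q̄) = (377/-14)(33.00/2025.5).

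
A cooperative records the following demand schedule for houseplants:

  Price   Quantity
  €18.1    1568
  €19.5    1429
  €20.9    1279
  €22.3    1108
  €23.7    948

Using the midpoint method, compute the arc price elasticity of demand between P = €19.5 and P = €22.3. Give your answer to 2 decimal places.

-1.89

At P = 19.5, Q = 1429; at P = 22.3, Q = 1108.
ΔQ = -321, ΔP = 2.8. Midpoints: P̄ = 20.90, Q̄ = 1268.5.
ε = (ΔQ/ΔP)(P̄/Q̄) = (-321/2.8)(20.90/1268.5).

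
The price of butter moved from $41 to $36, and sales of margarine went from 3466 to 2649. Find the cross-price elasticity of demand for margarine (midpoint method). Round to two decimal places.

ΔQ_x = 2649 − 3466 = -817; ΔP_y = 36 − 41 = -5.
Midpoints: P̄_y = 38.50, Q̄_x = 3057.5.
ε_xy = (ΔQ_x/ΔP_y)(P̄_y/Q̄_x) = (-817/-5)(38.50/3057.5).
ε_xy > 0, so the goods are substitutes.

2.06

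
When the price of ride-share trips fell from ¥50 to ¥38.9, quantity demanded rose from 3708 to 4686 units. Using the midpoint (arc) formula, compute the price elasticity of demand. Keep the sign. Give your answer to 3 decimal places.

-0.933

ΔQ = 4686 − 3708 = 978; ΔP = 38.9 − 50 = -11.1.
Midpoints: P̄ = 44.45, Q̄ = 4197.0.
ε = (ΔQ/ΔP)(P̄/Q̄) = (978/-11.1)(44.45/4197.0).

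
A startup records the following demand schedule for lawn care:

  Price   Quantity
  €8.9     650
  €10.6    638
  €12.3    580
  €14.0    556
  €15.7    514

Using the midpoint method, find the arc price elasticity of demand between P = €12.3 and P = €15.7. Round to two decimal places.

-0.50

At P = 12.3, Q = 580; at P = 15.7, Q = 514.
ΔQ = -66, ΔP = 3.4. Midpoints: P̄ = 14.00, Q̄ = 547.0.
ε = (ΔQ/ΔP)(P̄/Q̄) = (-66/3.4)(14.00/547.0).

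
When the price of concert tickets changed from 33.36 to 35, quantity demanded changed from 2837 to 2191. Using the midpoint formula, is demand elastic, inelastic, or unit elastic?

elastic

Arc ε ≈ -5.355.
|ε| = 5.36 > 1.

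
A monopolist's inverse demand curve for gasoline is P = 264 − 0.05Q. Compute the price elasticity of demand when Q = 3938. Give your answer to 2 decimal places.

-0.34

At Q = 3938, P = 264 − 0.05(3938) = 67.10.
dP/dQ = −0.05, so dQ/dP = 1/(−0.05) = -20.000.
ε = (dQ/dP)(P/Q) = (-20.000)(67.10/3938).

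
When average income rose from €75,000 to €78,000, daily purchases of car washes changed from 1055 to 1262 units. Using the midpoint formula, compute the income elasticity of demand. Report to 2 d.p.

ΔQ = 207, ΔI = 3000. Midpoints: Ī = 76,500, Q̄ = 1158.5.
ε_I = (ΔQ/ΔI)(Ī/Q̄) = (207/3000)(76500/1158.5).
ε_I > 0, so the good is normal.

4.56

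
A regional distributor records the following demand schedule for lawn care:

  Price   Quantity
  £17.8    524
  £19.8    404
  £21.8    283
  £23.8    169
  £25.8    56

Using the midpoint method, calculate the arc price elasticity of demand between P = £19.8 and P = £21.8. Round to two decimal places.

At P = 19.8, Q = 404; at P = 21.8, Q = 283.
ΔQ = -121, ΔP = 2.0. Midpoints: P̄ = 20.80, Q̄ = 343.5.
ε = (ΔQ/ΔP)(P̄/Q̄) = (-121/2.0)(20.80/343.5).

-3.66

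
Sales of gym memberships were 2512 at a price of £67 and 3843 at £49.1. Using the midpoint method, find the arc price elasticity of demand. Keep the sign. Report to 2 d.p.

-1.36

ΔQ = 3843 − 2512 = 1331; ΔP = 49.1 − 67 = -17.9.
Midpoints: P̄ = 58.05, Q̄ = 3177.5.
ε = (ΔQ/ΔP)(P̄/Q̄) = (1331/-17.9)(58.05/3177.5).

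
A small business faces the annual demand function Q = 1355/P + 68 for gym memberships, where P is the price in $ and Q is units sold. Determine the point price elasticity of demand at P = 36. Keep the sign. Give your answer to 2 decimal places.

-0.36

At P = 36, Q = 105.639.
dQ/dP = −1355/P² = -1.046.
ε = (dQ/dP)(P/Q) = (-1.046)(36/105.639).
|ε| < 1, so demand is inelastic at this price.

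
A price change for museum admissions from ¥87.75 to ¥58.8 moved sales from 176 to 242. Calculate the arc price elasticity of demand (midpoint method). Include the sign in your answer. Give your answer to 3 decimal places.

ΔQ = 242 − 176 = 66; ΔP = 58.8 − 87.75 = -28.95.
Midpoints: P̄ = 73.28, Q̄ = 209.0.
ε = (ΔQ/ΔP)(P̄/Q̄) = (66/-28.95)(73.28/209.0).

-0.799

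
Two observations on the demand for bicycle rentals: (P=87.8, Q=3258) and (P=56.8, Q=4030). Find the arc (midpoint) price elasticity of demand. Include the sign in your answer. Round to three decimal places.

-0.494

ΔQ = 4030 − 3258 = 772; ΔP = 56.8 − 87.8 = -31.
Midpoints: P̄ = 72.30, Q̄ = 3644.0.
ε = (ΔQ/ΔP)(P̄/Q̄) = (772/-31)(72.30/3644.0).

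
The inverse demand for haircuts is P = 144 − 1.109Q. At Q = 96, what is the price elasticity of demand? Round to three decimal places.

-0.353

At Q = 96, P = 144 − 1.109(96) = 37.54.
dP/dQ = −1.109, so dQ/dP = 1/(−1.109) = -0.902.
ε = (dQ/dP)(P/Q) = (-0.902)(37.54/96).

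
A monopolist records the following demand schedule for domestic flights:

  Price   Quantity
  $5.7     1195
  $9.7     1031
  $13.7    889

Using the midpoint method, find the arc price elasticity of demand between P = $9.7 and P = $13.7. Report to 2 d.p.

At P = 9.7, Q = 1031; at P = 13.7, Q = 889.
ΔQ = -142, ΔP = 4.0. Midpoints: P̄ = 11.70, Q̄ = 960.0.
ε = (ΔQ/ΔP)(P̄/Q̄) = (-142/4.0)(11.70/960.0).

-0.43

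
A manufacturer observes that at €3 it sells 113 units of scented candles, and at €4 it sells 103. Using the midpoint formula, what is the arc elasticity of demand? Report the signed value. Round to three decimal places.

-0.324

ΔQ = 103 − 113 = -10; ΔP = 4 − 3 = 1.
Midpoints: P̄ = 3.50, Q̄ = 108.0.
ε = (ΔQ/ΔP)(P̄/Q̄) = (-10/1)(3.50/108.0).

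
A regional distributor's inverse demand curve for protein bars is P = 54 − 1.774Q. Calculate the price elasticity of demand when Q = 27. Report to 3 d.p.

At Q = 27, P = 54 − 1.774(27) = 6.10.
dP/dQ = −1.774, so dQ/dP = 1/(−1.774) = -0.564.
ε = (dQ/dP)(P/Q) = (-0.564)(6.10/27).

-0.127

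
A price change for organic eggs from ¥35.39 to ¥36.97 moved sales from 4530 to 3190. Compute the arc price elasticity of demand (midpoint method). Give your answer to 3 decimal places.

-7.949

ΔQ = 3190 − 4530 = -1340; ΔP = 36.97 − 35.39 = 1.58.
Midpoints: P̄ = 36.18, Q̄ = 3860.0.
ε = (ΔQ/ΔP)(P̄/Q̄) = (-1340/1.58)(36.18/3860.0).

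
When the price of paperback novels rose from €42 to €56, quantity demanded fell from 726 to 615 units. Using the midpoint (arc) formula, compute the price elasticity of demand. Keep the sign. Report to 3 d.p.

ΔQ = 615 − 726 = -111; ΔP = 56 − 42 = 14.
Midpoints: P̄ = 49.00, Q̄ = 670.5.
ε = (ΔQ/ΔP)(P̄/Q̄) = (-111/14)(49.00/670.5).

-0.579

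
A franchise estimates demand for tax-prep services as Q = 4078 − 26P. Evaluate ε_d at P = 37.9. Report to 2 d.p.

At P = 37.9, Q = 3092.600.
dQ/dP = −26.
ε = (dQ/dP)(P/Q) = (-26)(37.9/3092.600).

-0.32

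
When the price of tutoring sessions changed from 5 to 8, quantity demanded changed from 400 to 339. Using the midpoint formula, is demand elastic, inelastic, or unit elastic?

inelastic

Arc ε ≈ -0.358.
|ε| = 0.36 < 1.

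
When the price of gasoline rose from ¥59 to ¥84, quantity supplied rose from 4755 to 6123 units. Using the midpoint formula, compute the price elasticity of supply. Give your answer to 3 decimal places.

ΔQ = 6123 − 4755 = 1368; ΔP = 84 − 59 = 25.
Midpoints: P̄ = 71.50, Q̄ = 5439.0.
ε_s = (ΔQ/ΔP)(P̄/Q̄) = (1368/25)(71.50/5439.0).

0.719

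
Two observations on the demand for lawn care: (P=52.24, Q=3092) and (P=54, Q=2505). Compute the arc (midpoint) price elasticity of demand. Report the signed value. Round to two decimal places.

-6.33

ΔQ = 2505 − 3092 = -587; ΔP = 54 − 52.24 = 1.76.
Midpoints: P̄ = 53.12, Q̄ = 2798.5.
ε = (ΔQ/ΔP)(P̄/Q̄) = (-587/1.76)(53.12/2798.5).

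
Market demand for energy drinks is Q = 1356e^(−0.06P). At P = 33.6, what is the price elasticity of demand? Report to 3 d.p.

-2.016

At P = 33.6, Q = 180.602.
dQ/dP = −0.06·1356e^(−0.06P) = −0.06Q = -10.836.
ε = (dQ/dP)(P/Q) = (-10.836)(33.6/180.602).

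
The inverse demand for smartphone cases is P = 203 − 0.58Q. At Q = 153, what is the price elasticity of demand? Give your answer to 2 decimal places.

-1.29

At Q = 153, P = 203 − 0.58(153) = 114.26.
dP/dQ = −0.58, so dQ/dP = 1/(−0.58) = -1.724.
ε = (dQ/dP)(P/Q) = (-1.724)(114.26/153).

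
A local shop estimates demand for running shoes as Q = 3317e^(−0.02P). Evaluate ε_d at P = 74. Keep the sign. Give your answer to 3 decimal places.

At P = 74, Q = 755.074.
dQ/dP = −0.02·3317e^(−0.02P) = −0.02Q = -15.101.
ε = (dQ/dP)(P/Q) = (-15.101)(74/755.074).
|ε| > 1, so demand is elastic at this price.

-1.480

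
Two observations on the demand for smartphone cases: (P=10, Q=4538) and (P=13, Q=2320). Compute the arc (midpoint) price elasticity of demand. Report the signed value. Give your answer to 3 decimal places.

ΔQ = 2320 − 4538 = -2218; ΔP = 13 − 10 = 3.
Midpoints: P̄ = 11.50, Q̄ = 3429.0.
ε = (ΔQ/ΔP)(P̄/Q̄) = (-2218/3)(11.50/3429.0).

-2.480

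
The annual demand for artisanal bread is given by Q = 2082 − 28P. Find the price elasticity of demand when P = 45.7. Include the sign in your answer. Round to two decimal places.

-1.59

At P = 45.7, Q = 802.400.
dQ/dP = −28.
ε = (dQ/dP)(P/Q) = (-28)(45.7/802.400).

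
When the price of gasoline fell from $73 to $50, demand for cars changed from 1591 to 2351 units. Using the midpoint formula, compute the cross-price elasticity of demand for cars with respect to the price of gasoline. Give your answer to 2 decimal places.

-1.03

ΔQ_x = 2351 − 1591 = 760; ΔP_y = 50 − 73 = -23.
Midpoints: P̄_y = 61.50, Q̄_x = 1971.0.
ε_xy = (ΔQ_x/ΔP_y)(P̄_y/Q̄_x) = (760/-23)(61.50/1971.0).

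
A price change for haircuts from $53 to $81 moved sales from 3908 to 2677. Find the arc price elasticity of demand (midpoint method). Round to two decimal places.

-0.89

ΔQ = 2677 − 3908 = -1231; ΔP = 81 − 53 = 28.
Midpoints: P̄ = 67.00, Q̄ = 3292.5.
ε = (ΔQ/ΔP)(P̄/Q̄) = (-1231/28)(67.00/3292.5).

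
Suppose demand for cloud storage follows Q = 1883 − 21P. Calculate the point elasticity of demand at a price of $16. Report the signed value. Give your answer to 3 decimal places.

At P = 16, Q = 1547.
dQ/dP = −21.
ε = (dQ/dP)(P/Q) = (-21)(16/1547).
|ε| < 1, so demand is inelastic at this price.

-0.217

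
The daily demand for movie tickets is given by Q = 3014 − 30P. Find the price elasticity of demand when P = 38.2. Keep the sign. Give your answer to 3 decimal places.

At P = 38.2, Q = 1868.
dQ/dP = −30.
ε = (dQ/dP)(P/Q) = (-30)(38.2/1868).
|ε| < 1, so demand is inelastic at this price.

-0.613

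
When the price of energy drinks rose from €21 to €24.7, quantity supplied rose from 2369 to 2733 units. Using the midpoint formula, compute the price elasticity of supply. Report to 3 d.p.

0.881

ΔQ = 2733 − 2369 = 364; ΔP = 24.7 − 21 = 3.7.
Midpoints: P̄ = 22.85, Q̄ = 2551.0.
ε_s = (ΔQ/ΔP)(P̄/Q̄) = (364/3.7)(22.85/2551.0).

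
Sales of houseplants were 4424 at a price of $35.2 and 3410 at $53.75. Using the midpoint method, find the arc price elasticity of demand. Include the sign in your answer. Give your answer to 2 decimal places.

-0.62

ΔQ = 3410 − 4424 = -1014; ΔP = 53.75 − 35.2 = 18.55.
Midpoints: P̄ = 44.48, Q̄ = 3917.0.
ε = (ΔQ/ΔP)(P̄/Q̄) = (-1014/18.55)(44.48/3917.0).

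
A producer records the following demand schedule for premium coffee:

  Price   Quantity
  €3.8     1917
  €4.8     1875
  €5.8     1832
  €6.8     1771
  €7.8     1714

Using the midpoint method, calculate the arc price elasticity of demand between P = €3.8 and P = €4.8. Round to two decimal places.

At P = 3.8, Q = 1917; at P = 4.8, Q = 1875.
ΔQ = -42, ΔP = 1.0. Midpoints: P̄ = 4.30, Q̄ = 1896.0.
ε = (ΔQ/ΔP)(P̄/Q̄) = (-42/1.0)(4.30/1896.0).

-0.10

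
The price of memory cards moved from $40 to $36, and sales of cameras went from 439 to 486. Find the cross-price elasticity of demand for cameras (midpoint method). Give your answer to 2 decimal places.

-0.97

ΔQ_x = 486 − 439 = 47; ΔP_y = 36 − 40 = -4.
Midpoints: P̄_y = 38.00, Q̄_x = 462.5.
ε_xy = (ΔQ_x/ΔP_y)(P̄_y/Q̄_x) = (47/-4)(38.00/462.5).
ε_xy < 0, so the goods are complements.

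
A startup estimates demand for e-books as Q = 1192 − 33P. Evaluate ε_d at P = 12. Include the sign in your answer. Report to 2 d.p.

At P = 12, Q = 796.
dQ/dP = −33.
ε = (dQ/dP)(P/Q) = (-33)(12/796).

-0.50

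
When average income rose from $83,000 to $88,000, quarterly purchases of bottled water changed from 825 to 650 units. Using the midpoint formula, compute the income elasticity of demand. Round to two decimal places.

-4.06

ΔQ = -175, ΔI = 5000. Midpoints: Ī = 85,500, Q̄ = 737.5.
ε_I = (ΔQ/ΔI)(Ī/Q̄) = (-175/5000)(85500/737.5).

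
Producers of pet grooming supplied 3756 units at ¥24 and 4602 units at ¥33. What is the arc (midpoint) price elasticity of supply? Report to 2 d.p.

0.64

ΔQ = 4602 − 3756 = 846; ΔP = 33 − 24 = 9.
Midpoints: P̄ = 28.50, Q̄ = 4179.0.
ε_s = (ΔQ/ΔP)(P̄/Q̄) = (846/9)(28.50/4179.0).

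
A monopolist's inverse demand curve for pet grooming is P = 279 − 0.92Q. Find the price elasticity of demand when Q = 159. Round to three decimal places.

At Q = 159, P = 279 − 0.92(159) = 132.72.
dP/dQ = −0.92, so dQ/dP = 1/(−0.92) = -1.087.
ε = (dQ/dP)(P/Q) = (-1.087)(132.72/159).

-0.907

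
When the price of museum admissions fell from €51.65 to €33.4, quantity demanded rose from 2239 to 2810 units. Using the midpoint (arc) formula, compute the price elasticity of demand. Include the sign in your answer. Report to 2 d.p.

ΔQ = 2810 − 2239 = 571; ΔP = 33.4 − 51.65 = -18.25.
Midpoints: P̄ = 42.52, Q̄ = 2524.5.
ε = (ΔQ/ΔP)(P̄/Q̄) = (571/-18.25)(42.52/2524.5).

-0.53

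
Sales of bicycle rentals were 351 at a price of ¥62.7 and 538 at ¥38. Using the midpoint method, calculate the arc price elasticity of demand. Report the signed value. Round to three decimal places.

ΔQ = 538 − 351 = 187; ΔP = 38 − 62.7 = -24.7.
Midpoints: P̄ = 50.35, Q̄ = 444.5.
ε = (ΔQ/ΔP)(P̄/Q̄) = (187/-24.7)(50.35/444.5).

-0.858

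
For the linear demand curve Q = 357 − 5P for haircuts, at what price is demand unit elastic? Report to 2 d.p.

35.70

For linear demand Q = a − bP, ε = −bP/(a − bP). |ε| = 1 when bP = a − bP, i.e. P = a/(2b).
P = 357/(2·5) = 357/10 = 35.7000.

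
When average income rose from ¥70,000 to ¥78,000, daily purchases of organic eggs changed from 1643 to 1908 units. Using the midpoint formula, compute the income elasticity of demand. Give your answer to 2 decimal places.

ΔQ = 265, ΔI = 8000. Midpoints: Ī = 74,000, Q̄ = 1775.5.
ε_I = (ΔQ/ΔI)(Ī/Q̄) = (265/8000)(74000/1775.5).

1.38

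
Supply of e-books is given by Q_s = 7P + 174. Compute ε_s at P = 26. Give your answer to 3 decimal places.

At P = 26, Q_s = 356.
dQ_s/dP = 7.
ε_s = (dQ_s/dP)(P/Q_s) = (7)(26/356).

0.511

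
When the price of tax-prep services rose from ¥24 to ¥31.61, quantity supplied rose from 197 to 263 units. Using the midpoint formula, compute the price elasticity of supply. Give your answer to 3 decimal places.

ΔQ = 263 − 197 = 66; ΔP = 31.61 − 24 = 7.61.
Midpoints: P̄ = 27.80, Q̄ = 230.0.
ε_s = (ΔQ/ΔP)(P̄/Q̄) = (66/7.61)(27.80/230.0).

1.048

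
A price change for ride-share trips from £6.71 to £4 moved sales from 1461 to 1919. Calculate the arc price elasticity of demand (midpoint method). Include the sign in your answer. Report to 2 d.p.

-0.54

ΔQ = 1919 − 1461 = 458; ΔP = 4 − 6.71 = -2.71.
Midpoints: P̄ = 5.36, Q̄ = 1690.0.
ε = (ΔQ/ΔP)(P̄/Q̄) = (458/-2.71)(5.36/1690.0).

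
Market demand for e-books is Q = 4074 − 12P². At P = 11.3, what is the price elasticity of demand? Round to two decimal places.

-1.21

At P = 11.3, Q = 2541.720.
dQ/dP = −24P = -271.200.
ε = (dQ/dP)(P/Q) = (-271.200)(11.3/2541.720).
|ε| > 1, so demand is elastic at this price.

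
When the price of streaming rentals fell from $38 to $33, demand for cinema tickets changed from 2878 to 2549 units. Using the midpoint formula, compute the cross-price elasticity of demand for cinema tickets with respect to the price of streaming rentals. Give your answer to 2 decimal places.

0.86

ΔQ_x = 2549 − 2878 = -329; ΔP_y = 33 − 38 = -5.
Midpoints: P̄_y = 35.50, Q̄_x = 2713.5.
ε_xy = (ΔQ_x/ΔP_y)(P̄_y/Q̄_x) = (-329/-5)(35.50/2713.5).
ε_xy > 0, so the goods are substitutes.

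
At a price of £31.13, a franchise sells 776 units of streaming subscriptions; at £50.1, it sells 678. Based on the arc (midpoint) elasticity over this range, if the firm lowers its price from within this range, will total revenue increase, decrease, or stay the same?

Arc ε = (-98/18.97)(40.62/727.0) ≈ -0.289.
|ε| = 0.29 < 1, so demand is inelastic. A price cut therefore reduces total revenue.

decrease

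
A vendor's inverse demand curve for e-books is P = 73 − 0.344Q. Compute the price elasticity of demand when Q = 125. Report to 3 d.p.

At Q = 125, P = 73 − 0.344(125) = 30.00.
dP/dQ = −0.344, so dQ/dP = 1/(−0.344) = -2.907.
ε = (dQ/dP)(P/Q) = (-2.907)(30.00/125).

-0.698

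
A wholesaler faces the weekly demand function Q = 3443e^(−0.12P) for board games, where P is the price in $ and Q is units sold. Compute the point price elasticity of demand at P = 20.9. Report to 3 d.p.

-2.508

At P = 20.9, Q = 280.367.
dQ/dP = −0.12·3443e^(−0.12P) = −0.12Q = -33.644.
ε = (dQ/dP)(P/Q) = (-33.644)(20.9/280.367).
|ε| > 1, so demand is elastic at this price.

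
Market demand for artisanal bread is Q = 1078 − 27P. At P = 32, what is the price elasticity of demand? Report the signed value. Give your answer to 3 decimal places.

At P = 32, Q = 214.
dQ/dP = −27.
ε = (dQ/dP)(P/Q) = (-27)(32/214).

-4.037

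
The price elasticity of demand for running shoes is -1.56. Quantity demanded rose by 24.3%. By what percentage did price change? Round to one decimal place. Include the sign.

%ΔP ≈ %ΔQ / ε = (24.3%)/(-1.56) = -15.58%.

-15.6%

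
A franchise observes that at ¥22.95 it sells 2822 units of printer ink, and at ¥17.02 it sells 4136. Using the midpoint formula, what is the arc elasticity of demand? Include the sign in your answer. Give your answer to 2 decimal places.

ΔQ = 4136 − 2822 = 1314; ΔP = 17.02 − 22.95 = -5.93.
Midpoints: P̄ = 19.98, Q̄ = 3479.0.
ε = (ΔQ/ΔP)(P̄/Q̄) = (1314/-5.93)(19.98/3479.0).

-1.27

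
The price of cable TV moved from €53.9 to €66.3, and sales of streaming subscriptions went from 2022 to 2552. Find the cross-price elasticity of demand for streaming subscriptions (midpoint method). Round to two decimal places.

1.12

ΔQ_x = 2552 − 2022 = 530; ΔP_y = 66.3 − 53.9 = 12.4.
Midpoints: P̄_y = 60.10, Q̄_x = 2287.0.
ε_xy = (ΔQ_x/ΔP_y)(P̄_y/Q̄_x) = (530/12.4)(60.10/2287.0).
ε_xy > 0, so the goods are substitutes.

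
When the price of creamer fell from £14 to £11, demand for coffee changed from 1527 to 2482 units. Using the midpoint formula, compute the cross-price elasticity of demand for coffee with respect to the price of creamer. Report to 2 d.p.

-1.99

ΔQ_x = 2482 − 1527 = 955; ΔP_y = 11 − 14 = -3.
Midpoints: P̄_y = 12.50, Q̄_x = 2004.5.
ε_xy = (ΔQ_x/ΔP_y)(P̄_y/Q̄_x) = (955/-3)(12.50/2004.5).
ε_xy < 0, so the goods are complements.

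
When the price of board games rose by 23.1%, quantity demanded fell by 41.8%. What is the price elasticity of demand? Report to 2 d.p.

-1.81

ε = %ΔQ / %ΔP = (-41.8)/(23.1) = -1.810.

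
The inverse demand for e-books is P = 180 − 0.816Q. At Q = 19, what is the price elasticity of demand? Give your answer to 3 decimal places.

-10.610

At Q = 19, P = 180 − 0.816(19) = 164.50.
dP/dQ = −0.816, so dQ/dP = 1/(−0.816) = -1.225.
ε = (dQ/dP)(P/Q) = (-1.225)(164.50/19).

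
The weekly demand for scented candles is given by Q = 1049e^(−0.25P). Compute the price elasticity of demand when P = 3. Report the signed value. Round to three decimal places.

At P = 3, Q = 495.513.
dQ/dP = −0.25·1049e^(−0.25P) = −0.25Q = -123.878.
ε = (dQ/dP)(P/Q) = (-123.878)(3/495.513).
|ε| < 1, so demand is inelastic at this price.

-0.750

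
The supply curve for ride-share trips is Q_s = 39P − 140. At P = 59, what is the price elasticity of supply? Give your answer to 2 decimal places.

At P = 59, Q_s = 2161.
dQ_s/dP = 39.
ε_s = (dQ_s/dP)(P/Q_s) = (39)(59/2161).

1.06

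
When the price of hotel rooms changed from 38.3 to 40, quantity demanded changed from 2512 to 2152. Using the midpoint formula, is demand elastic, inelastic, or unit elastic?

elastic

Arc ε ≈ -3.555.
|ε| = 3.56 > 1.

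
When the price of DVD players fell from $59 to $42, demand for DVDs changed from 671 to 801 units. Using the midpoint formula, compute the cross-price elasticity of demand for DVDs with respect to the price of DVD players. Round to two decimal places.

-0.52

ΔQ_x = 801 − 671 = 130; ΔP_y = 42 − 59 = -17.
Midpoints: P̄_y = 50.50, Q̄_x = 736.0.
ε_xy = (ΔQ_x/ΔP_y)(P̄_y/Q̄_x) = (130/-17)(50.50/736.0).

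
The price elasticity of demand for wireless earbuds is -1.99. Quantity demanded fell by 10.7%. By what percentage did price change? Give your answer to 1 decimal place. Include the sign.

%ΔP ≈ %ΔQ / ε = (-10.7%)/(-1.99) = 5.38%.

5.4%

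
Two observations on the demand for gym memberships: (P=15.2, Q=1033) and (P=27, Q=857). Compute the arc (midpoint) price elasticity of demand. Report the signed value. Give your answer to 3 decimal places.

ΔQ = 857 − 1033 = -176; ΔP = 27 − 15.2 = 11.8.
Midpoints: P̄ = 21.10, Q̄ = 945.0.
ε = (ΔQ/ΔP)(P̄/Q̄) = (-176/11.8)(21.10/945.0).

-0.333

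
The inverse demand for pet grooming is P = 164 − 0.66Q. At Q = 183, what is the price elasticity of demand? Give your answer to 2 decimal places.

At Q = 183, P = 164 − 0.66(183) = 43.22.
dP/dQ = −0.66, so dQ/dP = 1/(−0.66) = -1.515.
ε = (dQ/dP)(P/Q) = (-1.515)(43.22/183).

-0.36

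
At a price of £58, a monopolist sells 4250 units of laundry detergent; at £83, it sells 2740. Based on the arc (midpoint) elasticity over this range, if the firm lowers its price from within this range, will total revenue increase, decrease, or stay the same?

increase

Arc ε = (-1510/25)(70.50/3495.0) ≈ -1.218.
|ε| = 1.22 > 1, so demand is elastic. A price cut therefore raises total revenue.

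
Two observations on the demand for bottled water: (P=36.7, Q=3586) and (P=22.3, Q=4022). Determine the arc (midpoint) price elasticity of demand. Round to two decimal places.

-0.23

ΔQ = 4022 − 3586 = 436; ΔP = 22.3 − 36.7 = -14.4.
Midpoints: P̄ = 29.50, Q̄ = 3804.0.
ε = (ΔQ/ΔP)(P̄/Q̄) = (436/-14.4)(29.50/3804.0).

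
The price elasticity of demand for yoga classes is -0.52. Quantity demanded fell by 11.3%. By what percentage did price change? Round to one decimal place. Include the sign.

%ΔP ≈ %ΔQ / ε = (-11.3%)/(-0.52) = 21.73%.

21.7%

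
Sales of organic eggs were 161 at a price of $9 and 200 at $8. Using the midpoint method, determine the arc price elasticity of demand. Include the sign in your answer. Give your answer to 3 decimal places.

ΔQ = 200 − 161 = 39; ΔP = 8 − 9 = -1.
Midpoints: P̄ = 8.50, Q̄ = 180.5.
ε = (ΔQ/ΔP)(P̄/Q̄) = (39/-1)(8.50/180.5).

-1.837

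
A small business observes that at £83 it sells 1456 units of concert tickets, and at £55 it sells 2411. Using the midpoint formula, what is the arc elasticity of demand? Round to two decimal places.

ΔQ = 2411 − 1456 = 955; ΔP = 55 − 83 = -28.
Midpoints: P̄ = 69.00, Q̄ = 1933.5.
ε = (ΔQ/ΔP)(P̄/Q̄) = (955/-28)(69.00/1933.5).

-1.22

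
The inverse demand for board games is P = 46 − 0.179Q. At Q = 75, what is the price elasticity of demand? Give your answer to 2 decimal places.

At Q = 75, P = 46 − 0.179(75) = 32.58.
dP/dQ = −0.179, so dQ/dP = 1/(−0.179) = -5.587.
ε = (dQ/dP)(P/Q) = (-5.587)(32.58/75).

-2.43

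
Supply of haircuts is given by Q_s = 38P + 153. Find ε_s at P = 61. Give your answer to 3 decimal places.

At P = 61, Q_s = 2471.
dQ_s/dP = 38.
ε_s = (dQ_s/dP)(P/Q_s) = (38)(61/2471).

0.938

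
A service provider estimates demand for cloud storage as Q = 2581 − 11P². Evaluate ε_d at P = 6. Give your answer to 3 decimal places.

-0.362

At P = 6, Q = 2185.
dQ/dP = −22P = -132.
ε = (dQ/dP)(P/Q) = (-132)(6/2185).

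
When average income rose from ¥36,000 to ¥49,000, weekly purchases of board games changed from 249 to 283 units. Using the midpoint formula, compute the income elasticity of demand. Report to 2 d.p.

ΔQ = 34, ΔI = 13000. Midpoints: Ī = 42,500, Q̄ = 266.0.
ε_I = (ΔQ/ΔI)(Ī/Q̄) = (34/13000)(42500/266.0).

0.42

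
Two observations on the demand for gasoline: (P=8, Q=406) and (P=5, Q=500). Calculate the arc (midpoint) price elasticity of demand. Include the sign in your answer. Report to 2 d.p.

ΔQ = 500 − 406 = 94; ΔP = 5 − 8 = -3.
Midpoints: P̄ = 6.50, Q̄ = 453.0.
ε = (ΔQ/ΔP)(P̄/Q̄) = (94/-3)(6.50/453.0).

-0.45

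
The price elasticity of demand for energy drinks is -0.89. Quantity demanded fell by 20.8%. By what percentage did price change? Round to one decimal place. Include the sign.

%ΔP ≈ %ΔQ / ε = (-20.8%)/(-0.89) = 23.37%.

23.4%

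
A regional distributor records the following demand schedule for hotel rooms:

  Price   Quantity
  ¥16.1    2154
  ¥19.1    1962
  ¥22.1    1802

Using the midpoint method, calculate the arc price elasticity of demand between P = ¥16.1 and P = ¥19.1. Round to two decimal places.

At P = 16.1, Q = 2154; at P = 19.1, Q = 1962.
ΔQ = -192, ΔP = 3.0. Midpoints: P̄ = 17.60, Q̄ = 2058.0.
ε = (ΔQ/ΔP)(P̄/Q̄) = (-192/3.0)(17.60/2058.0).

-0.55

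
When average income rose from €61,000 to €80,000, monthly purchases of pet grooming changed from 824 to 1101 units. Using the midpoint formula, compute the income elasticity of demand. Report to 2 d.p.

1.07

ΔQ = 277, ΔI = 19000. Midpoints: Ī = 70,500, Q̄ = 962.5.
ε_I = (ΔQ/ΔI)(Ī/Q̄) = (277/19000)(70500/962.5).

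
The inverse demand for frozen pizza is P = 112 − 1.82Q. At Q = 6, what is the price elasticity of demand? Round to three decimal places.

-9.256

At Q = 6, P = 112 − 1.82(6) = 101.08.
dP/dQ = −1.82, so dQ/dP = 1/(−1.82) = -0.549.
ε = (dQ/dP)(P/Q) = (-0.549)(101.08/6).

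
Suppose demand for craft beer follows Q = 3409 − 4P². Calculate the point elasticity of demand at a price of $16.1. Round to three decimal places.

At P = 16.1, Q = 2372.160.
dQ/dP = −8P = -128.800.
ε = (dQ/dP)(P/Q) = (-128.800)(16.1/2372.160).

-0.874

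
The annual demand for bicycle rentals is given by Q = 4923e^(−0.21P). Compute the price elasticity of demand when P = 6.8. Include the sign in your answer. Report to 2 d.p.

At P = 6.8, Q = 1180.476.
dQ/dP = −0.21·4923e^(−0.21P) = −0.21Q = -247.900.
ε = (dQ/dP)(P/Q) = (-247.900)(6.8/1180.476).
|ε| > 1, so demand is elastic at this price.

-1.43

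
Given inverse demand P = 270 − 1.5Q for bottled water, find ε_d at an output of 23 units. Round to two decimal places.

-6.83

At Q = 23, P = 270 − 1.5(23) = 235.50.
dP/dQ = −1.5, so dQ/dP = 1/(−1.5) = -0.667.
ε = (dQ/dP)(P/Q) = (-0.667)(235.50/23).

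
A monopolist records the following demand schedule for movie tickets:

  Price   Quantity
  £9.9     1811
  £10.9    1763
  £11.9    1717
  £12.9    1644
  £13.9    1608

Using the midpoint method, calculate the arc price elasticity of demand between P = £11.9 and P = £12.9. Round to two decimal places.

At P = 11.9, Q = 1717; at P = 12.9, Q = 1644.
ΔQ = -73, ΔP = 1.0. Midpoints: P̄ = 12.40, Q̄ = 1680.5.
ε = (ΔQ/ΔP)(P̄/Q̄) = (-73/1.0)(12.40/1680.5).

-0.54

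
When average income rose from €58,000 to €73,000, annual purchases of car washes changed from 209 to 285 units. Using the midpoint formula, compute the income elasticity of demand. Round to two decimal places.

ΔQ = 76, ΔI = 15000. Midpoints: Ī = 65,500, Q̄ = 247.0.
ε_I = (ΔQ/ΔI)(Ī/Q̄) = (76/15000)(65500/247.0).

1.34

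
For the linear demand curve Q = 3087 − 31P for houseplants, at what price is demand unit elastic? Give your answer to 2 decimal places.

49.79

For linear demand Q = a − bP, ε = −bP/(a − bP). |ε| = 1 when bP = a − bP, i.e. P = a/(2b).
P = 3087/(2·31) = 3087/62 = 49.7903.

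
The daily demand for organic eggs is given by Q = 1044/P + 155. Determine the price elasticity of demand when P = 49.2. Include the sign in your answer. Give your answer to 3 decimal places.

-0.120

At P = 49.2, Q = 176.220.
dQ/dP = −1044/P² = -0.431.
ε = (dQ/dP)(P/Q) = (-0.431)(49.2/176.220).
|ε| < 1, so demand is inelastic at this price.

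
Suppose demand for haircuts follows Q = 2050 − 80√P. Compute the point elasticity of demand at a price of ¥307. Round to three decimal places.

-1.081

At P = 307, Q = 648.287.
dQ/dP = −80/(2√P) = -2.283.
ε = (dQ/dP)(P/Q) = (-2.283)(307/648.287).
|ε| > 1, so demand is elastic at this price.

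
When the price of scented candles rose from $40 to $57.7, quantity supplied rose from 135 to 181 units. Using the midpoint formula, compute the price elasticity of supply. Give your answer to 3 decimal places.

ΔQ = 181 − 135 = 46; ΔP = 57.7 − 40 = 17.7.
Midpoints: P̄ = 48.85, Q̄ = 158.0.
ε_s = (ΔQ/ΔP)(P̄/Q̄) = (46/17.7)(48.85/158.0).

0.804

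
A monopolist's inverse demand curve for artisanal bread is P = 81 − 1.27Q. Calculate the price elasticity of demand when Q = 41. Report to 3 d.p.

At Q = 41, P = 81 − 1.27(41) = 28.93.
dP/dQ = −1.27, so dQ/dP = 1/(−1.27) = -0.787.
ε = (dQ/dP)(P/Q) = (-0.787)(28.93/41).

-0.556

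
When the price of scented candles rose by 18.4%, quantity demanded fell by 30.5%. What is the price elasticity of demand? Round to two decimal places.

-1.66

ε = %ΔQ / %ΔP = (-30.5)/(18.4) = -1.658.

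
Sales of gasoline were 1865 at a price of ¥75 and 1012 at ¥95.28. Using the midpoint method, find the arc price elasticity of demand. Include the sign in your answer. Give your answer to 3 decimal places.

-2.489

ΔQ = 1012 − 1865 = -853; ΔP = 95.28 − 75 = 20.28.
Midpoints: P̄ = 85.14, Q̄ = 1438.5.
ε = (ΔQ/ΔP)(P̄/Q̄) = (-853/20.28)(85.14/1438.5).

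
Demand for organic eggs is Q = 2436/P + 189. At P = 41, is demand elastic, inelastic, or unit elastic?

Q = 248.415, dQ/dP = -1.449.
ε = (dQ/dP)(P/Q) ≈ -0.239.
|ε| = 0.24 < 1.

inelastic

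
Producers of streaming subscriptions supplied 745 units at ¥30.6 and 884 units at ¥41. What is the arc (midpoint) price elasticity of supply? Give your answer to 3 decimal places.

ΔQ = 884 − 745 = 139; ΔP = 41 − 30.6 = 10.4.
Midpoints: P̄ = 35.80, Q̄ = 814.5.
ε_s = (ΔQ/ΔP)(P̄/Q̄) = (139/10.4)(35.80/814.5).

0.587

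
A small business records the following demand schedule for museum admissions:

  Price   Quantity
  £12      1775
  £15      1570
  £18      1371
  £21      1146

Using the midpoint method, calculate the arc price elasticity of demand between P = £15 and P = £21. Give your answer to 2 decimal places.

-0.94

At P = 15, Q = 1570; at P = 21, Q = 1146.
ΔQ = -424, ΔP = 6. Midpoints: P̄ = 18.00, Q̄ = 1358.0.
ε = (ΔQ/ΔP)(P̄/Q̄) = (-424/6)(18.00/1358.0).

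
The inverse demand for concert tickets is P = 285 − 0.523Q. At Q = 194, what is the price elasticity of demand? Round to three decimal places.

-1.809

At Q = 194, P = 285 − 0.523(194) = 183.54.
dP/dQ = −0.523, so dQ/dP = 1/(−0.523) = -1.912.
ε = (dQ/dP)(P/Q) = (-1.912)(183.54/194).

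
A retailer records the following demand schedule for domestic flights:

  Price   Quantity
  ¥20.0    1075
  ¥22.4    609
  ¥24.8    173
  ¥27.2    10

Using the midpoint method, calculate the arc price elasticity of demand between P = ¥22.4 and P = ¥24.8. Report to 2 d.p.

At P = 22.4, Q = 609; at P = 24.8, Q = 173.
ΔQ = -436, ΔP = 2.4. Midpoints: P̄ = 23.60, Q̄ = 391.0.
ε = (ΔQ/ΔP)(P̄/Q̄) = (-436/2.4)(23.60/391.0).

-10.97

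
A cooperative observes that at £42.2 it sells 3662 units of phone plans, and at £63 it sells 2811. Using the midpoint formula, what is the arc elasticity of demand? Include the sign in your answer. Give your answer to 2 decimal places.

ΔQ = 2811 − 3662 = -851; ΔP = 63 − 42.2 = 20.8.
Midpoints: P̄ = 52.60, Q̄ = 3236.5.
ε = (ΔQ/ΔP)(P̄/Q̄) = (-851/20.8)(52.60/3236.5).

-0.66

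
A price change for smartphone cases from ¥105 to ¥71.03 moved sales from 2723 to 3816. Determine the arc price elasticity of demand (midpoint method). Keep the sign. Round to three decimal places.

ΔQ = 3816 − 2723 = 1093; ΔP = 71.03 − 105 = -33.97.
Midpoints: P̄ = 88.02, Q̄ = 3269.5.
ε = (ΔQ/ΔP)(P̄/Q̄) = (1093/-33.97)(88.02/3269.5).

-0.866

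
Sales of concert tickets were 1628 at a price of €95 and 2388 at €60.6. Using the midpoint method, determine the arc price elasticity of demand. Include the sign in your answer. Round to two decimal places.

-0.86

ΔQ = 2388 − 1628 = 760; ΔP = 60.6 − 95 = -34.4.
Midpoints: P̄ = 77.80, Q̄ = 2008.0.
ε = (ΔQ/ΔP)(P̄/Q̄) = (760/-34.4)(77.80/2008.0).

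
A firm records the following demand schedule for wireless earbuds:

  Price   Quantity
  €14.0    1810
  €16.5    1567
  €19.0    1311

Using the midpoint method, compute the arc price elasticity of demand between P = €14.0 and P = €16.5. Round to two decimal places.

-0.88

At P = 14.0, Q = 1810; at P = 16.5, Q = 1567.
ΔQ = -243, ΔP = 2.5. Midpoints: P̄ = 15.25, Q̄ = 1688.5.
ε = (ΔQ/ΔP)(P̄/Q̄) = (-243/2.5)(15.25/1688.5).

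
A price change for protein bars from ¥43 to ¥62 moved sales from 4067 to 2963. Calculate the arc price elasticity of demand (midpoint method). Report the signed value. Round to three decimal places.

ΔQ = 2963 − 4067 = -1104; ΔP = 62 − 43 = 19.
Midpoints: P̄ = 52.50, Q̄ = 3515.0.
ε = (ΔQ/ΔP)(P̄/Q̄) = (-1104/19)(52.50/3515.0).

-0.868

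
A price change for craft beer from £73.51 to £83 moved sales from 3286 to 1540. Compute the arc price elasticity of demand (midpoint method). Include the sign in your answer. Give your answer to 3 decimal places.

ΔQ = 1540 − 3286 = -1746; ΔP = 83 − 73.51 = 9.49.
Midpoints: P̄ = 78.25, Q̄ = 2413.0.
ε = (ΔQ/ΔP)(P̄/Q̄) = (-1746/9.49)(78.25/2413.0).

-5.967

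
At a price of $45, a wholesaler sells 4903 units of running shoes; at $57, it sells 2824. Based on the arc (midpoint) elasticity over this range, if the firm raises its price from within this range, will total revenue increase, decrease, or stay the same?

decrease

Arc ε = (-2079/12)(51.00/3863.5) ≈ -2.287.
|ε| = 2.29 > 1, so demand is elastic. A price rise therefore reduces total revenue.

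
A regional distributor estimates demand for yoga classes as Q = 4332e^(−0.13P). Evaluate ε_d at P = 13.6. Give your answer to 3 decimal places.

-1.768

At P = 13.6, Q = 739.360.
dQ/dP = −0.13·4332e^(−0.13P) = −0.13Q = -96.117.
ε = (dQ/dP)(P/Q) = (-96.117)(13.6/739.360).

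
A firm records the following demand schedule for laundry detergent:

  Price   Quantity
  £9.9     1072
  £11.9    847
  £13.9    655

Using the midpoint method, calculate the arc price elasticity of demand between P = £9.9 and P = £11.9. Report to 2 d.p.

-1.28

At P = 9.9, Q = 1072; at P = 11.9, Q = 847.
ΔQ = -225, ΔP = 2.0. Midpoints: P̄ = 10.90, Q̄ = 959.5.
ε = (ΔQ/ΔP)(P̄/Q̄) = (-225/2.0)(10.90/959.5).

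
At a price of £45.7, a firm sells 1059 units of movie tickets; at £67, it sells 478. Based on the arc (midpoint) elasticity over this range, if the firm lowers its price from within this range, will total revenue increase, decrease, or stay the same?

increase

Arc ε = (-581/21.3)(56.35/768.5) ≈ -2.000.
|ε| = 2.00 > 1, so demand is elastic. A price cut therefore raises total revenue.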